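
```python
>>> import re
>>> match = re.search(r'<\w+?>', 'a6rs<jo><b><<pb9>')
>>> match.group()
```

'<jo>'

The match spans [4:8] → '<jo>'.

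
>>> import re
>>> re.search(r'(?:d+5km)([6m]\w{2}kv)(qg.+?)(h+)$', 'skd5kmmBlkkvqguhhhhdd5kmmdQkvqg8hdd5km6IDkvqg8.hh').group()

The pattern matches one or more of the literal 'd', then the literal '5km' (non-capturing group); then one of [6m], then exactly 2 of a word character, then the literal 'kv' (captured); then the literal 'qg', then one or more of any character (lazy) (captured); then one or more of a literal 'h' (captured); then anchored at the end.
`re.search` tries every starting position until one works.
The match spans [19:49] → 'dd5kmmdQkvqg8hdd5km6IDkvqg8.hh'.
Captured: group 1 = 'mdQkv', group 2 = 'qg8hdd5km6IDkvqg8.', group 3 = 'hh'.

'dd5kmmdQkvqg8hdd5km6IDkvqg8.hh'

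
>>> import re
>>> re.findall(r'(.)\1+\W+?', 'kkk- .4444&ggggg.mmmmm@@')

A backreference is literal: `\1` must see the identical characters the first group matched.
Walking the string: at [0:4] match 'kkk-', group 1 = 'k'; at [6:11] match '4444&', group 1 = '4'; at [11:17] match 'ggggg.', group 1 = 'g'; at [17:23] match 'mmmmm@', group 1 = 'm'.
One capturing group, so `findall` returns just the captured substring from each match — 4 in all.

['k', '4', 'g', 'm']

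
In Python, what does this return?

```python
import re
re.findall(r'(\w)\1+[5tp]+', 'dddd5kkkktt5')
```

['d', 'k']

After group 1 captures some text, `\1` only succeeds where that same text appears again.
With a single group, `findall` returns only what that group captured — 2 items.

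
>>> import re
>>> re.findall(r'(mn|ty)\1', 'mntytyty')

['ty']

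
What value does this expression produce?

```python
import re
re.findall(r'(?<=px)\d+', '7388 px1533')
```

['1533']

Because the assertion is zero-width, the text it checks is not consumed and won't appear in the result.
No capturing groups, so `findall` returns the 1 full match string.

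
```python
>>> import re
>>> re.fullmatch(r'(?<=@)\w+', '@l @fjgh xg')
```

For `fullmatch`, every character of the input must be accounted for by the pattern.
Here the pattern can't cover the whole string, so the call returns None.

None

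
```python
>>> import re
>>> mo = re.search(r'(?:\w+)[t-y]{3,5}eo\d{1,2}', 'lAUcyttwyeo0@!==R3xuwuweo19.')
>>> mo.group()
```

'lAUcyttwyeo0'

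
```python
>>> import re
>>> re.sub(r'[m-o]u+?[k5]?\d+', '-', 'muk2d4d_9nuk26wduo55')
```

`sub` substitutes '-' at each match site.

'-d4d_9-wduo55'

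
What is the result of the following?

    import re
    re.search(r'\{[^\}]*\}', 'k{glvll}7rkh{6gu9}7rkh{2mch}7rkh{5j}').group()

'{glvll}'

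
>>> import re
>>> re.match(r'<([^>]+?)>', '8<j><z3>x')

`match` is anchored at position 0; if the pattern doesn't fit there, it returns None.
Here the string doesn't start with a match, so the call returns None.

None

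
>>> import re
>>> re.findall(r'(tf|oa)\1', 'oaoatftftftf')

['oa', 'tf', 'tf']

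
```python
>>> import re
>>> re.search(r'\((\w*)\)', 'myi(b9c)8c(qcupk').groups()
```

Unlike `match`, `search` isn't anchored — it looks for the pattern anywhere in the string.
The match spans [3:8] → '(b9c)'.
Captured: group 1 = 'b9c'.

('b9c',)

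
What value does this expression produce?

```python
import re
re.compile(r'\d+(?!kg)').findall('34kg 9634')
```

The negative lookahead/lookbehind blocks any match where the forbidden context is present.
Matches: at [0:1] → '3'; at [5:9] → '9634'.
Since nothing is captured, `findall` lists the 2 matched substrings directly.

['3', '9634']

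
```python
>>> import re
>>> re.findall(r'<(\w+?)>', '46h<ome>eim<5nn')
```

Matches: at [3:8] match '<ome>', group 1 = 'ome'.
Because there's exactly one group, `findall` drops the full match and keeps group 1 from the one hit.

['ome']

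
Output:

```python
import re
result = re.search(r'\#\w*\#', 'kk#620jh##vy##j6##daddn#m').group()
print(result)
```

The match spans [2:9] → '#620jh#'.

#620jh#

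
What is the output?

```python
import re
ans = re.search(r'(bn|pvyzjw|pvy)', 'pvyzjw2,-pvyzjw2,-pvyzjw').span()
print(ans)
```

Branches in `(...|...)` are attempted left-to-right; the first branch that allows the whole pattern to succeed is taken.
The match spans [0:6] → 'pvyzjw'.

(0, 6)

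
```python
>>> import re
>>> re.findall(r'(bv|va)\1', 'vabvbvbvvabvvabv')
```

`\1` is not a pattern — it's the concrete string captured by group 1, re-applied verbatim.
Scanning left to right: at [2:6] match 'bvbv', group 1 = 'bv'.
Because there's exactly one group, `findall` drops the full match and keeps group 1 from the one hit.

['bv']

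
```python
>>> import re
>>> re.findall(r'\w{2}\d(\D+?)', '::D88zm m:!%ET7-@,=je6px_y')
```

The pattern matches exactly 2 of a word character, then a digit; then one or more of a non-digit (lazy) (captured).
Walking the string: at [2:6] match 'D88z', group 1 = 'z'; at [12:16] match 'ET7-', group 1 = '-'; at [19:23] match 'je6p', group 1 = 'p'.
With a single group, `findall` returns only what that group captured — 3 items.

['z', '-', 'p']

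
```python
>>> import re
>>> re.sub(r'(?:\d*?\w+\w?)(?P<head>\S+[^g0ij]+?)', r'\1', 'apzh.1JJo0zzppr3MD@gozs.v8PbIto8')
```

Pattern: zero or more of a digit (lazy), then one or more of a word character, then optionally a word character (non-capturing group); then one or more of a non-whitespace character, then one or more of any character except [g0ij] (lazy) (captured as 'head').
Each match is replaced using the text its own group 1 captured.

'.1JJo0zzppr3MD@gozs.v8PbIto8'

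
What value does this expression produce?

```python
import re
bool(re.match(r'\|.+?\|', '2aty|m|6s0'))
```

False

With `match`, the pattern is implicitly anchored at the beginning.
Here the string doesn't start with a match, so the call returns None, and `bool(None)` is False.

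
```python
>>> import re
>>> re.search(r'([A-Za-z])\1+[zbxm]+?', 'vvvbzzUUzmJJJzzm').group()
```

A backreference is literal: `\1` must see the identical characters the first group matched.
The match spans [0:4] → 'vvvb'.

'vvvb'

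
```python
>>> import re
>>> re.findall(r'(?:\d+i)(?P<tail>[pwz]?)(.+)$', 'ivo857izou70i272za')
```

[('z', 'ou70i272za')]

Pattern: one or more of a digit, then the literal 'i' (non-capturing group); then optionally one of [pwz] (captured as 'tail'); then one or more of any character (captured); then anchored at the end.
With 2 capturing groups, `findall` returns a 2-tuple per match.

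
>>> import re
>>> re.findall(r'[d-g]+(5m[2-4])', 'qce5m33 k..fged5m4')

['5m3', '5m4']

`findall` collects group 1 from each match (2 total).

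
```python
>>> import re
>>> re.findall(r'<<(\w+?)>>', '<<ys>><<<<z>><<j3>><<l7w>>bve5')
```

['ys', 'z', 'j3', 'l7w']

Because there's exactly one group, `findall` drops the full match and keeps group 1 from each hit.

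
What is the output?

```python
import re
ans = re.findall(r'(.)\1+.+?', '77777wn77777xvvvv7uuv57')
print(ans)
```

The backreference `\1` re-matches whatever the first group consumed, character for character.
Scanning left to right: at [0:6] match '77777w', group 1 = '7'; at [7:13] match '77777x', group 1 = '7'; at [13:18] match 'vvvv7', group 1 = 'v'; at [18:21] match 'uuv', group 1 = 'u'.
`findall` collects group 1 from each match (4 total).

['7', '7', 'v', 'u']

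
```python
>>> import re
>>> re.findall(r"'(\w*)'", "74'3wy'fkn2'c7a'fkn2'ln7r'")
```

['3wy', 'c7a', 'ln7r']

Scanning left to right: at [2:7] match "'3wy'", group 1 = '3wy'; at [11:16] match "'c7a'", group 1 = 'c7a'; at [20:26] match "'ln7r'", group 1 = 'ln7r'.
With a single group, `findall` returns only what that group captured — 3 items.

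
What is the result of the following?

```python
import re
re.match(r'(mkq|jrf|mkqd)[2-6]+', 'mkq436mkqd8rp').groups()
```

('mkq',)

The match spans [0:6] → 'mkq436'.
Captured: group 1 = 'mkq'.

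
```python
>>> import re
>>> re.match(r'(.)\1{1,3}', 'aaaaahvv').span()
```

(0, 4)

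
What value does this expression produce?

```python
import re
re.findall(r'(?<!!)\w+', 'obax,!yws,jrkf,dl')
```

['obax', 'ws', 'jrkf', 'dl']

A negative assertion filters positions out without eating any characters.
Scanning left to right: at [0:4] → 'obax'; at [7:9] → 'ws'; at [10:14] → 'jrkf'; at [15:17] → 'dl'.
No capturing groups, so `findall` returns the 4 full match strings.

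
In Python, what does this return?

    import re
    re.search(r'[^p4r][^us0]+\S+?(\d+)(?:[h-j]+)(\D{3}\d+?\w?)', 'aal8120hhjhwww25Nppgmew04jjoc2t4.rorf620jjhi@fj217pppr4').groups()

('04', 'joc2t')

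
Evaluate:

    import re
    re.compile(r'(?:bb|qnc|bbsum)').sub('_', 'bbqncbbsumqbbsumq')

Alternation isn't longest-match — the leftmost alternative that fits at this position is chosen.
Matches: at [0:2] → 'bb'; at [2:5] → 'qnc'; at [5:7] → 'bb'; at [11:13] → 'bb'.
`sub` substitutes '_' at each match site.

'___sumq_sumq'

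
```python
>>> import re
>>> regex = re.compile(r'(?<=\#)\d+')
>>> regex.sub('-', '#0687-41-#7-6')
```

Lookahead/lookbehind check context without consuming it, so the matched span excludes the asserted characters.
`sub` substitutes '-' at each match site.

'#--41-#--6'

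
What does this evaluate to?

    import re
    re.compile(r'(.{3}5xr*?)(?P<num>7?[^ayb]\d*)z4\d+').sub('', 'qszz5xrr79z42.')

Pattern: exactly 3 of any character, then the literal '5x', then zero or more of the literal 'r' (lazy) (captured); then optionally the literal '7', then any character except [ayb], then zero or more of a digit (captured as 'num'); then the literal 'z4', then one or more of a digit.
Matches: at [1:13] → 'szz5xrr79z42'.
Each match is replaced by ''.

'q.'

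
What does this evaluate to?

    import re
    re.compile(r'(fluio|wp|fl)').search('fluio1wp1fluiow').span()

(0, 5)

The regex engine tests alternatives in the order written; an earlier branch that matches wins even if a later one would match more.
Unlike `match`, `search` isn't anchored — it looks for the pattern anywhere in the string.
The match spans [0:5] → 'fluio'.
Captured: group 1 = 'fluio'.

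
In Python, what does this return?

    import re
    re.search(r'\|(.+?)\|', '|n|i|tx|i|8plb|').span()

The match spans [0:3] → '|n|'.

(0, 3)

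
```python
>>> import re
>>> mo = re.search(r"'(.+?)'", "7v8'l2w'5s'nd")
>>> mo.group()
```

"'l2w'"

`re.search` scans for the first position where the pattern succeeds.
The match spans [3:8] → "'l2w'".
Captured: group 1 = 'l2w'.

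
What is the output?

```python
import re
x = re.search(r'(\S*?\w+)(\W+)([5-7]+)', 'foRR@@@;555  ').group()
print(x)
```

foRR@@@;555

The pattern matches zero or more of a non-whitespace character (lazy), then one or more of a word character (captured); then one or more of a non-word character (captured); then one or more of a character in [5-7] (captured).
`re.search` tries every starting position until one works.
The match spans [0:11] → 'foRR@@@;555'.
Captured: group 1 = 'foRR', group 2 = '@@@;', group 3 = '555'.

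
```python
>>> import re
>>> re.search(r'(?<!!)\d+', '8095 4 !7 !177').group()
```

`(?!…)`/`(?<!…)` only lets a position through if the neighbouring text does NOT match; no characters are consumed.
The match spans [0:4] → '8095'.

'8095'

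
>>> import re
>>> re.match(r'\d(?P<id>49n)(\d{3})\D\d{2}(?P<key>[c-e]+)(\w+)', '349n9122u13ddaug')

None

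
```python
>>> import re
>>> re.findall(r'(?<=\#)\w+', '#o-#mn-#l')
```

['o', 'mn', 'l']

Lookahead/lookbehind check context without consuming it, so the matched span excludes the asserted characters.
With no groups in the pattern, `findall` gives back each whole match — 3 here.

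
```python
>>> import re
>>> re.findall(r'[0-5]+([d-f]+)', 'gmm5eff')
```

['eff']

One capturing group, so `findall` returns just the captured substring from the one match — 1 in all.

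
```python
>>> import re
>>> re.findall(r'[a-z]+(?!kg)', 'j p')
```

['j', 'p']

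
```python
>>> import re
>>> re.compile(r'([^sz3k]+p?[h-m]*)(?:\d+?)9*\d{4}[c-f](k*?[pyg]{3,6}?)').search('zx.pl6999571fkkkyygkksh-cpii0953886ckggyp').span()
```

(1, 19)

The pattern matches one or more of any character except [sz3k], then optionally the literal 'p', then zero or more of a character in [h-m] (captured); then one or more of a digit (lazy) (non-capturing group); then zero or more of the literal '9', then exactly 4 of a digit, then a character in [c-f]; then zero or more of a literal 'k' (lazy), then 3 to 6 of one of [pyg] (lazy) (captured).
The match spans [1:19] → 'x.pl6999571fkkkyyg'.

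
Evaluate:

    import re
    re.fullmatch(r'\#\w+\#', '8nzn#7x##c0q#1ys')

For `fullmatch`, every character of the input must be accounted for by the pattern.
Here the string isn't matched end-to-end, so the call returns None.

None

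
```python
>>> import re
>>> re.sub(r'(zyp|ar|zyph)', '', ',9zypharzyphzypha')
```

',9hhha'

Branches in `(...|...)` are attempted left-to-right; the first branch that allows the whole pattern to succeed is taken.
Every occurrence is swapped for ''.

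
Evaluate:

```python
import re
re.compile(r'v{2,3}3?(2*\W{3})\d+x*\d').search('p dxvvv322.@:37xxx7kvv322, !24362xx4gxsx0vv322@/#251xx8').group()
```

'vvv322.@:37xxx7'

The pattern matches 2 to 3 of the literal 'v', then optionally the literal '3'; then zero or more of a literal '2', then exactly 3 of a non-word character (captured); then one or more of a digit, then zero or more of a literal 'x', then a digit.
`search` walks the string left to right and returns the first match it finds.
The match spans [4:19] → 'vvv322.@:37xxx7'.
Captured: group 1 = '22.@:'.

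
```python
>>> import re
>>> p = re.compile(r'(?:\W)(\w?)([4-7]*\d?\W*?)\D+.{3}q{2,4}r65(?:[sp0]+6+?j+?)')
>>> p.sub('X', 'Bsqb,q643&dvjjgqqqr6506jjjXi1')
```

'BsqbXjjXi1'

This matches a non-word character (non-capturing group); then optionally a word character (captured); then zero or more of a character in [4-7], then optionally a digit, then zero or more of a non-word character (lazy) (captured); then one or more of a non-digit, then exactly 3 of any character; then 2 to 4 of a literal 'q', then the literal 'r65'; then one or more of one of [sp0], then one or more of the literal '6' (lazy), then one or more of a literal 'j' (lazy) (non-capturing group).
Because the quantifier is non-greedy, it stops expanding at the earliest point where the rest of the pattern can succeed.
Matches: at [4:24] → ',q643&dvjjgqqqr6506j'.
Every occurrence is swapped for 'X'.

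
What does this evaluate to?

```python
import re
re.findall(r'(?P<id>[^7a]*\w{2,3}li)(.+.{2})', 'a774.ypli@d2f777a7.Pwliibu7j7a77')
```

[('4.ypli', '@d2f777a7.Pwliibu7j7a77')]

Pattern: zero or more of any character except [7a], then 2 to 3 of a word character, then the literal 'li' (captured as 'id'); then one or more of any character, then exactly 2 of any character (captured).
Scanning left to right: at [3:32] match '4.ypli@d2f777a7.Pwliibu7j7a77', groups = ('4.ypli', '@d2f777a7.Pwliibu7j7a77').
`findall` packs the 2 group values into a tuple for every match.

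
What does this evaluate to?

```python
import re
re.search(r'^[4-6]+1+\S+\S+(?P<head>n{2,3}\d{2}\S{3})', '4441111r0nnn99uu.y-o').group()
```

'4441111r0nnn99uu.'

Pattern: anchored at the start of the string; then one or more of a character in [4-6]; then one or more of the literal '1', then one or more of a non-whitespace character; then one or more of a non-whitespace character; then 2 to 3 of a literal 'n', then exactly 2 of a digit, then exactly 3 of a non-whitespace character (captured as 'head').
Unlike `match`, `search` isn't anchored — it looks for the pattern anywhere in the string.
The match spans [0:17] → '4441111r0nnn99uu.'.
Captured: group 1 = 'nn99uu.'.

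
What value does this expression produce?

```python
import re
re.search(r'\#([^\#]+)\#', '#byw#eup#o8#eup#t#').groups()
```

Unlike `match`, `search` isn't anchored — it looks for the pattern anywhere in the string.
The match spans [0:5] → '#byw#'.
Captured: group 1 = 'byw'.

('byw',)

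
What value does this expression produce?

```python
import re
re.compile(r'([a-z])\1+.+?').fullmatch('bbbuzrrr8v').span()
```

(0, 10)

`\1` has to match the exact text group 1 already captured.
`re.fullmatch` requires the pattern to consume the entire string.
The match spans [0:10] → 'bbbuzrrr8v'.
Captured: group 1 = 'b'.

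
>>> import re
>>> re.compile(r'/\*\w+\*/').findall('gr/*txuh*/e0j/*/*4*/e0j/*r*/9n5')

['/*txuh*/', '/*4*/', '/*r*/']

No capturing groups, so `findall` returns the 3 full match strings.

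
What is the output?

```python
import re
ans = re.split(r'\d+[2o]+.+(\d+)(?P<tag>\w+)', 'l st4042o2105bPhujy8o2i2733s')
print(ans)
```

['l st', '3', 's', '']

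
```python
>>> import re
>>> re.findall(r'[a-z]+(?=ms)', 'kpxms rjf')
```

The lookaround is zero-width — it requires the adjacent text to match without consuming it, so the asserted text isn't part of the match.
Scanning left to right: at [0:3] → 'kpx'.
`findall` yields the raw match text (1 of them) because the pattern has no groups.

['kpx']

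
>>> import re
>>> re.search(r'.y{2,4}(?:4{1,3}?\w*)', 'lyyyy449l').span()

(0, 9)

Pattern: any character, then 2 to 4 of the literal 'y'; then 1 to 3 of the literal '4' (lazy), then zero or more of a word character (non-capturing group).
`re.search` scans for the first position where the pattern succeeds.
The match spans [0:9] → 'lyyyy449l'.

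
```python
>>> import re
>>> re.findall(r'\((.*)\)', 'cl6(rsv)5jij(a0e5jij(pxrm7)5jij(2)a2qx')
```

Matches: at [3:34] match '(rsv)5jij(a0e5jij(pxrm7)5jij(2)', group 1 = 'rsv)5jij(a0e5jij(pxrm7)5jij(2'.
With a single group, `findall` returns only what that group captured — 1 item.

['rsv)5jij(a0e5jij(pxrm7)5jij(2']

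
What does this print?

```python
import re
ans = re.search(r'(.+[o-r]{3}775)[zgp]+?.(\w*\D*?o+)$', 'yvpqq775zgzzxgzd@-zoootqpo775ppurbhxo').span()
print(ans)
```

(0, 37)

The pattern matches one or more of any character, then exactly 3 of a character in [o-r], then the literal '775' (captured); then one or more of one of [zgp] (lazy), then any character; then zero or more of a word character, then zero or more of a non-digit (lazy), then one or more of a literal 'o' (captured); then anchored at the end.
`re.search` tries every starting position until one works.
The match spans [0:37] → 'yvpqq775zgzzxgzd@-zoootqpo775ppurbhxo'.
Captured: group 1 = 'yvpqq775zgzzxgzd@-zoootqpo775', group 2 = 'urbhxo'.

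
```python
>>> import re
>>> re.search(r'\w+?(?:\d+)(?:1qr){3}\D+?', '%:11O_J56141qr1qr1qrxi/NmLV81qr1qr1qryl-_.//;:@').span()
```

(2, 21)

Pattern: one or more of a word character (lazy); then one or more of a digit (non-capturing group); then the literal '1qr' repeated 3 times, then one or more of a non-digit (lazy).
Because the quantifier is non-greedy, it stops expanding at the earliest point where the rest of the pattern can succeed.
`search` walks the string left to right and returns the first match it finds.
The match spans [2:21] → '11O_J56141qr1qr1qrx'.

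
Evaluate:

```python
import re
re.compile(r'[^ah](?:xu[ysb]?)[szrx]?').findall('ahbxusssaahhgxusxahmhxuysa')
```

['bxuss', 'gxusx']

Pattern: any character except [ah]; then the literal 'xu', then optionally one of [ysb] (non-capturing group); then optionally one of [szrx].
Matches: at [2:7] → 'bxuss'; at [12:17] → 'gxusx'.
Since nothing is captured, `findall` lists the 2 matched substrings directly.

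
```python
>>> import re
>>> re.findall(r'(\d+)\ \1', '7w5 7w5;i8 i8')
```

A backreference is literal: `\1` must see the identical characters the first group matched.
One capturing group, so `findall` returns just the captured substring from each match — 0 in all.
Nothing in the string satisfies the pattern, so the list is empty.

[]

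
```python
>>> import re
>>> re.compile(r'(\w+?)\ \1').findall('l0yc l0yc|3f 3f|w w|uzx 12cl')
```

['l0yc', '3f', 'w']

The backreference `\1` re-matches whatever the first group consumed, character for character.
One capturing group, so `findall` returns just the captured substring from each match — 3 in all.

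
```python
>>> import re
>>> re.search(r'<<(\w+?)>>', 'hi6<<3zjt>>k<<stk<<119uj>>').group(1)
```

'3zjt'

`re.search` tries every starting position until one works.
The match spans [3:11] → '<<3zjt>>'.
Captured: group 1 = '3zjt'.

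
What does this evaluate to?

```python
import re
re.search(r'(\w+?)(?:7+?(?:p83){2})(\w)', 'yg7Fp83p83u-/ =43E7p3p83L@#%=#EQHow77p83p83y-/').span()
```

(30, 44)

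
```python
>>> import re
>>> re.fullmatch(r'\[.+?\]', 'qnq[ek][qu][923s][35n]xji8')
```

None

For `fullmatch`, every character of the input must be accounted for by the pattern.
Here the pattern can't cover the whole string, so the call returns None.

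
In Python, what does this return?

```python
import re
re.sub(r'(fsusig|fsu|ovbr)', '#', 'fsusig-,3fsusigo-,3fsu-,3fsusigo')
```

'#-,3#o-,3#-,3#o'

Alternation isn't longest-match — the leftmost alternative that fits at this position is chosen.
Each match is replaced by '#'.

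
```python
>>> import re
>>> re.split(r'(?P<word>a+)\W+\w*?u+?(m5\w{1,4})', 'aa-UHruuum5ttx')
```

`re.split` interleaves the captured-group text with the surrounding fragments.

['', 'aa', 'm5ttx', '']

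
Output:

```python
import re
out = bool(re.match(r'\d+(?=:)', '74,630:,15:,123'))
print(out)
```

False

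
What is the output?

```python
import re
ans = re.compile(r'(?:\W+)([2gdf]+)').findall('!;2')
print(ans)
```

['2']

This matches one or more of a non-word character (non-capturing group); then one or more of one of [2gdf] (captured).
With a single group, `findall` returns only what that group captured — 1 item.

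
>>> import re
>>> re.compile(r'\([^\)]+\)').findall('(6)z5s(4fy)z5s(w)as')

['(6)', '(4fy)', '(w)']

`findall` yields the raw match text (3 of them) because the pattern has no groups.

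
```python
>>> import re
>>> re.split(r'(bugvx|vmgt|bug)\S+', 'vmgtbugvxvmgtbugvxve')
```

`re.split` interleaves the captured-group text with the surrounding fragments.

['', 'vmgt', '']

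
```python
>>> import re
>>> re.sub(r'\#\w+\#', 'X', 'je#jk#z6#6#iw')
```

Every occurrence is swapped for 'X'.

'jeXz6Xiw'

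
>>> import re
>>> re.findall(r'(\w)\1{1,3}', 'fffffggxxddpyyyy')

`\1` is not a pattern — it's the concrete string captured by group 1, re-applied verbatim.
Walking the string: at [0:4] match 'ffff', group 1 = 'f'; at [5:7] match 'gg', group 1 = 'g'; at [7:9] match 'xx', group 1 = 'x'; at [9:11] match 'dd', group 1 = 'd'; at [12:16] match 'yyyy', group 1 = 'y'.
One capturing group, so `findall` returns just the captured substring from each match — 5 in all.

['f', 'g', 'x', 'd', 'y']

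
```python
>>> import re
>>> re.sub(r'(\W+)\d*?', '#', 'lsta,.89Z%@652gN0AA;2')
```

'lsta#89Z#652gN0AA#2'

This matches one or more of a non-word character (captured); then zero or more of a digit (lazy).
Matches: at [4:6] → ',.'; at [9:11] → '%@'; at [19:20] → ';'.
`sub` substitutes '#' at each match site.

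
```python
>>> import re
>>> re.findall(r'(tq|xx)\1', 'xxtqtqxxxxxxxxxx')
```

`\1` is not a pattern — it's the concrete string captured by group 1, re-applied verbatim.
Walking the string: at [2:6] match 'tqtq', group 1 = 'tq'; at [6:10] match 'xxxx', group 1 = 'xx'; at [10:14] match 'xxxx', group 1 = 'xx'.
Because there's exactly one group, `findall` drops the full match and keeps group 1 from each hit.

['tq', 'xx', 'xx']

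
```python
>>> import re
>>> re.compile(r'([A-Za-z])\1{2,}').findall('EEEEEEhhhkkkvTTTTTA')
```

The backreference `\1` re-matches whatever the first group consumed, character for character.
`findall` collects group 1 from each match (4 total).

['E', 'h', 'k', 'T']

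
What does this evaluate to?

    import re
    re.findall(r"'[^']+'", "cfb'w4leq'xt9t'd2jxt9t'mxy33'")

Matches: at [3:10] → "'w4leq'"; at [14:23] → "'d2jxt9t'".
Since nothing is captured, `findall` lists the 2 matched substrings directly.

["'w4leq'", "'d2jxt9t'"]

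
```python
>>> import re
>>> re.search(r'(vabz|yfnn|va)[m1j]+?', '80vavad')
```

None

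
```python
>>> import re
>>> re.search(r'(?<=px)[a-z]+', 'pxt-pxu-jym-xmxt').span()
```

(2, 3)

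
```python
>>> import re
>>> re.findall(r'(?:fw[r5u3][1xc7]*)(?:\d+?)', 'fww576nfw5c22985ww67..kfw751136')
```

The `?` after the quantifier makes it lazy — it takes as little as possible before letting the rest of the pattern try.
With no groups in the pattern, `findall` gives back each whole match — 1 here.

['fw5c2']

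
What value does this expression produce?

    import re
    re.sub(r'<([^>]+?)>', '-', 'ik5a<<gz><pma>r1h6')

'ik5a--r1h6'

Every occurrence is swapped for '-'.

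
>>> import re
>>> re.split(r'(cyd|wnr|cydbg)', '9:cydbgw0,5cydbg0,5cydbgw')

['9:', 'cyd', 'bgw0,5', 'cyd', 'bg0,5', 'cyd', 'bgw']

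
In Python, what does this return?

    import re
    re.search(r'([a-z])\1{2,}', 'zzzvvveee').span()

(0, 3)

The backreference `\1` re-matches whatever the first group consumed, character for character.
`re.search` scans for the first position where the pattern succeeds.
The match spans [0:3] → 'zzz'.
Captured: group 1 = 'z'.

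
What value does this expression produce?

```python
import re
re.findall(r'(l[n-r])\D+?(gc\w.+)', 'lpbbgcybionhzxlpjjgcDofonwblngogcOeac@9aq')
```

Pattern: a literal 'l', then a character in [n-r] (captured); then one or more of a non-digit (lazy); then the literal 'gc', then a word character, then one or more of any character (captured).
The `?` after the quantifier makes it lazy — it takes as little as possible before letting the rest of the pattern try.
Matches: at [0:41] match 'lpbbgcybionhzxlpjjgcDofonwblngogcOeac@9aq', groups = ('lp', 'gcybionhzxlpjjgcDofonwblngogcOeac@9aq').
2 groups means the one result is a tuple of 2 captured strings — 1 here.

[('lp', 'gcybionhzxlpjjgcDofonwblngogcOeac@9aq')]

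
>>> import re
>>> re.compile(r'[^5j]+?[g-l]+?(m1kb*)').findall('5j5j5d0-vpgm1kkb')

['m1k']

This matches one or more of any character except [5j] (lazy); then one or more of a character in [g-l] (lazy); then the literal 'm1k', then zero or more of a literal 'b' (captured).
Walking the string: at [5:14] match 'd0-vpgm1k', group 1 = 'm1k'.
Because there's exactly one group, `findall` drops the full match and keeps group 1 from the one hit.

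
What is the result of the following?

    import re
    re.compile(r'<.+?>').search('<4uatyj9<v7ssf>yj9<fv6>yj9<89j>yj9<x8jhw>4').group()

'<4uatyj9<v7ssf>'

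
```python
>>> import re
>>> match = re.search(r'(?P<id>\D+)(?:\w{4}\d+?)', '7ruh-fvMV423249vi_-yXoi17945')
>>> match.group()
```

Pattern: one or more of a non-digit (captured as 'id'); then exactly 4 of a word character, then one or more of a digit (lazy) (non-capturing group).
The `?` after the quantifier makes it lazy — it takes as little as possible before letting the rest of the pattern try.
`re.search` tries every starting position until one works.
The match spans [1:14] → 'ruh-fvMV42324'.
Captured: group 1 = 'ruh-fvMV'.

'ruh-fvMV42324'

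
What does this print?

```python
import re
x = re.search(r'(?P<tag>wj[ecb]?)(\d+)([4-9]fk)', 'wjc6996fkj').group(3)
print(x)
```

6fk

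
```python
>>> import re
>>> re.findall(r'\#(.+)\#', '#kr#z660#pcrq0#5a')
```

Walking the string: at [0:15] match '#kr#z660#pcrq0#', group 1 = 'kr#z660#pcrq0'.
Because there's exactly one group, `findall` drops the full match and keeps group 1 from the one hit.

['kr#z660#pcrq0']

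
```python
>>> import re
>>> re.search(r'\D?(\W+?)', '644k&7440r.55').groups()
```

Pattern: optionally a non-digit; then one or more of a non-word character (lazy) (captured).
`search` walks the string left to right and returns the first match it finds.
The match spans [3:5] → 'k&'.
Captured: group 1 = '&'.

('&',)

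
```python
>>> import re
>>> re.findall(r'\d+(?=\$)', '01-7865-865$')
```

['865']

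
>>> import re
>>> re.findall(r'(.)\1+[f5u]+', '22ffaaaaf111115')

`\1` has to match the exact text group 1 already captured.
Matches: at [0:4] match '22ff', group 1 = '2'; at [4:9] match 'aaaaf', group 1 = 'a'; at [9:15] match '111115', group 1 = '1'.
With a single group, `findall` returns only what that group captured — 3 items.

['2', 'a', '1']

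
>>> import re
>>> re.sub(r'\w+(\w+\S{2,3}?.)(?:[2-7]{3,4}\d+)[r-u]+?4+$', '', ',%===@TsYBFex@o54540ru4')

Pattern: one or more of a word character; then one or more of a word character, then 2 to 3 of a non-whitespace character (lazy), then any character (captured); then 3 to 4 of a character in [2-7], then one or more of a digit (non-capturing group); then one or more of a character in [r-u] (lazy); then one or more of a literal '4'; then anchored at the end.
Matches: at [6:23] → 'TsYBFex@o54540ru4'.
`sub` substitutes '' at each match site.

',%===@'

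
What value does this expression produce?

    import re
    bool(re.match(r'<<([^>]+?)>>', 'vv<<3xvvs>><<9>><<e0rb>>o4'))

False

`re.match` only tries the pattern at the start of the string.
Here position 0 doesn't satisfy it, so the call returns None, and `bool(None)` is False.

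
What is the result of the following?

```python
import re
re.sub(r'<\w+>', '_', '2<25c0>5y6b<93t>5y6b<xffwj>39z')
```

'2_5y6b_5y6b_39z'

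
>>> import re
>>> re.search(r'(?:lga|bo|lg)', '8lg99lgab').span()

(1, 3)

The match spans [1:3] → 'lg'.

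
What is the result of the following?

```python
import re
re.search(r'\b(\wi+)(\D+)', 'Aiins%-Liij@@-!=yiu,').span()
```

Pattern: a word boundary (`\b`, zero-width); then a word character, then one or more of the literal 'i' (captured); then one or more of a non-digit (captured).
The match spans [0:20] → 'Aiins%-Liij@@-!=yiu,'.

(0, 20)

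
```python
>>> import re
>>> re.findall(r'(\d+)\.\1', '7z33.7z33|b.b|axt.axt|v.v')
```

[]

After group 1 captures some text, `\1` only succeeds where that same text appears again.
With a single group, `findall` returns only what that group captured — 0 items.
Nothing in the string satisfies the pattern, so the list is empty.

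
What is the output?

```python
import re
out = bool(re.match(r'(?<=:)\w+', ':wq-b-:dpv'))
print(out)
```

`re.match` only tries the pattern at the start of the string.
Here the string doesn't start with a match, so the call returns None, and `bool(None)` is False.

False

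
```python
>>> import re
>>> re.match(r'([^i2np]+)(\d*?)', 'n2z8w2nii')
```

None

`match` is anchored at position 0; if the pattern doesn't fit there, it returns None.
Here the pattern fails at index 0, so the call returns None.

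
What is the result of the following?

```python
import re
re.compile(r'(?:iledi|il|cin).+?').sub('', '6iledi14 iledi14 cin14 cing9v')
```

Alternation tries branches left to right and keeps the first one that lets the overall match succeed at that position.
`sub` substitutes '' at each match site.

'64 4 4 9v'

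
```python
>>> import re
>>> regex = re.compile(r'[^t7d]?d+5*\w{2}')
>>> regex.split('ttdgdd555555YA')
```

Pattern: optionally any character except [t7d], then one or more of the literal 'd'; then zero or more of a literal '5', then exactly 2 of a word character.
Matches to split on: at [2:5] → 'dgd'; at [5:14] → 'd555555YA'.
`split` removes every match and returns the 3 fragments in between.

['tt', '', '']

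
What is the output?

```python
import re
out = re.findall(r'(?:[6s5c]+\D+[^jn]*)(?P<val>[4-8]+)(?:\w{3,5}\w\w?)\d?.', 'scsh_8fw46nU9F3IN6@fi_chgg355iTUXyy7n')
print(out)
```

The pattern matches one or more of one of [6s5c], then one or more of a non-digit, then zero or more of any character except [jn] (non-capturing group); then one or more of a character in [4-8] (captured as 'val'); then 3 to 5 of a word character, then a word character, then optionally a word character (non-capturing group); then optionally a digit, then any character.
Matches: at [0:19] match 'scsh_8fw46nU9F3IN6@', group 1 = '6'; at [22:37] match 'chgg355iTUXyy7n', group 1 = '5'.
Because there's exactly one group, `findall` drops the full match and keeps group 1 from each hit.

['6', '5']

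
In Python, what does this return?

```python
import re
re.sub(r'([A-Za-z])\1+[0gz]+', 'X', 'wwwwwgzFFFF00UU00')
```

'XXX'

The backreference `\1` re-matches whatever the first group consumed, character for character.
Matches: at [0:7] → 'wwwwwgz'; at [7:13] → 'FFFF00'; at [13:17] → 'UU00'.
Every occurrence is swapped for 'X'.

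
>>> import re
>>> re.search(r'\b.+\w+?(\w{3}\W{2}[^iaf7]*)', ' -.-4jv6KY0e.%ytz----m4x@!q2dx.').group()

'4jv6KY0e.%ytz----m4x@!q2dx.'

This matches a word boundary (`\b`, zero-width); then one or more of any character; then one or more of a word character (lazy); then exactly 3 of a word character, then exactly 2 of a non-word character, then zero or more of any character except [iaf7] (captured).
`search` walks the string left to right and returns the first match it finds.
The match spans [4:31] → '4jv6KY0e.%ytz----m4x@!q2dx.'.
Captured: group 1 = 'Y0e.%ytz----m4x@!q2dx.'.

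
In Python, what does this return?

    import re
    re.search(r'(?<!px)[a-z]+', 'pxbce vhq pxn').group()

'pxbce'

The negative lookaround is zero-width — it rules out positions where the adjacent text would match, without consuming anything.
`search` walks the string left to right and returns the first match it finds.
The match spans [0:5] → 'pxbce'.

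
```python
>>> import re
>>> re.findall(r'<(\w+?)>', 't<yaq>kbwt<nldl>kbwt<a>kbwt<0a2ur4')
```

['yaq', 'nldl', 'a']

With a single group, `findall` returns only what that group captured — 3 items.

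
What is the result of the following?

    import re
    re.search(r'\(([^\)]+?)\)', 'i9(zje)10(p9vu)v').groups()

('zje',)

The match spans [2:7] → '(zje)'.
Captured: group 1 = 'zje'.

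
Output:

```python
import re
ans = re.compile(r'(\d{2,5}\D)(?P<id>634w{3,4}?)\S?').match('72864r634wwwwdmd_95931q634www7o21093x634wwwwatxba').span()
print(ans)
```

(0, 13)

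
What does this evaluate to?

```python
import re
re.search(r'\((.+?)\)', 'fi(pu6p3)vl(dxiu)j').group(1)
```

'pu6p3'

The match spans [2:9] → '(pu6p3)'.
Captured: group 1 = 'pu6p3'.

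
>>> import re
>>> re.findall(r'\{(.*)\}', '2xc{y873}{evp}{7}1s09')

Matches: at [3:17] match '{y873}{evp}{7}', group 1 = 'y873}{evp}{7'.
`findall` collects group 1 from the one match (1 total).

['y873}{evp}{7']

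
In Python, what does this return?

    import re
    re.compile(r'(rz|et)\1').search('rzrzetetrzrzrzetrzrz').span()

(0, 4)

A backreference is literal: `\1` must see the identical characters the first group matched.
The match spans [0:4] → 'rzrz'.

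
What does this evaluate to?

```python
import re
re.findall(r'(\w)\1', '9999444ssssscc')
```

The backreference `\1` re-matches whatever the first group consumed, character for character.
Matches: at [0:2] match '99', group 1 = '9'; at [2:4] match '99', group 1 = '9'; at [4:6] match '44', group 1 = '4'; at [7:9] match 'ss', group 1 = 's'; at [9:11] match 'ss', group 1 = 's'; ….
`findall` collects group 1 from each match (6 total).

['9', '9', '4', 's', 's', 'c']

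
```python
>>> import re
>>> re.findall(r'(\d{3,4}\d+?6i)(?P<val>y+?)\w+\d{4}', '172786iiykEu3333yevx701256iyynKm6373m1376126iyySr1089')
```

A non-greedy quantifier consumes as few characters as it can — just enough that the remainder of the pattern still matches from where it stops; whatever follows it matches normally.
Multiple groups make `findall` return tuples — one 2-tuple for the one match.

[('701256i', 'y')]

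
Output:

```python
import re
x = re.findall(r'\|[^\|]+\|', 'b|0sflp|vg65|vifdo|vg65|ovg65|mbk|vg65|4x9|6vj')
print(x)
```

['|0sflp|', '|vifdo|', '|ovg65|', '|vg65|']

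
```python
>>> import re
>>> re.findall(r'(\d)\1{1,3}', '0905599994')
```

['5', '9']

`\1` has to match the exact text group 1 already captured.
Matches: at [3:5] match '55', group 1 = '5'; at [5:9] match '9999', group 1 = '9'.
With a single group, `findall` returns only what that group captured — 2 items.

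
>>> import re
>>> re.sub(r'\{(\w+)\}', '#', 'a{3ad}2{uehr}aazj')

'a#2#aazj'

Each match is replaced by '#'.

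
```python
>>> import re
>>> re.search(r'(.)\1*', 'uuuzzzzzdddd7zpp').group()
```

After group 1 captures some text, `\1` only succeeds where that same text appears again.
The match spans [0:3] → 'uuu'.

'uuu'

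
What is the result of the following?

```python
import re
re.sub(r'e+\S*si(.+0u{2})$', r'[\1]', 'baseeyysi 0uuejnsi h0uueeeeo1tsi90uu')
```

Pattern: one or more of a literal 'e', then zero or more of a non-whitespace character, then the literal 'si'; then one or more of any character, then the literal '0', then exactly 2 of the literal 'u' (captured); then anchored at the end.
The replacement refers to a captured group, so each match is rewritten using its own captured text.

'bas[ 0uuejnsi h0uueeeeo1tsi90uu]'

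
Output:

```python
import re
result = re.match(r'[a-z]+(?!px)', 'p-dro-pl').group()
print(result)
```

p

`match` is anchored at position 0; if the pattern doesn't fit there, it returns None.
The match spans [0:1] → 'p'.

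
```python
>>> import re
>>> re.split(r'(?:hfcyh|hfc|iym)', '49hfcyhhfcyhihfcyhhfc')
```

['49', '', 'i', '', '']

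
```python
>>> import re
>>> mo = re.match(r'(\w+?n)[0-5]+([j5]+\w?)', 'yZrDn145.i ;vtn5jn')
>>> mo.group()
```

'yZrDn145'

`re.match` only tries the pattern at the start of the string.
The match spans [0:8] → 'yZrDn145'.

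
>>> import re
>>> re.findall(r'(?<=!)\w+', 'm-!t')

['t']

The positive lookaround only admits positions where the adjacent text matches; those characters stay outside the span.
Scanning left to right: at [3:4] → 't'.
Since nothing is captured, `findall` lists the 1 matched substring directly.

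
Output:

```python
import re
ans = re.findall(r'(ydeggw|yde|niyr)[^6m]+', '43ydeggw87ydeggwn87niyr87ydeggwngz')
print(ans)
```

['ydeggw']

Branches in `(...|...)` are attempted left-to-right; the first branch that allows the whole pattern to succeed is taken.
Scanning left to right: at [2:34] match 'ydeggw87ydeggwn87niyr87ydeggwngz', group 1 = 'ydeggw'.
One capturing group, so `findall` returns just the captured substring from the one match — 1 in all.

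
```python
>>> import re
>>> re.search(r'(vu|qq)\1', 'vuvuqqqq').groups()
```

('vu',)

`\1` is not a pattern — it's the concrete string captured by group 1, re-applied verbatim.
`re.search` scans for the first position where the pattern succeeds.
The match spans [0:4] → 'vuvu'.
Captured: group 1 = 'vu'.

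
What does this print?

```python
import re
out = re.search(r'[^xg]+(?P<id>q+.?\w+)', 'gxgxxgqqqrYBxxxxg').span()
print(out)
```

(6, 17)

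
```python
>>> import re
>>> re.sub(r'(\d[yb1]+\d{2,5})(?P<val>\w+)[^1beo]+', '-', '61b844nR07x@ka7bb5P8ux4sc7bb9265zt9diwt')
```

This matches a digit, then one or more of one of [yb1], then 2 to 5 of a digit (captured); then one or more of a word character (captured as 'val'); then one or more of any character except [1beo].
Matches: at [0:15] → '61b844nR07x@ka7'; at [25:39] → '7bb9265zt9diwt'.
`sub` substitutes '-' at each match site.

'-bb5P8ux4sc-'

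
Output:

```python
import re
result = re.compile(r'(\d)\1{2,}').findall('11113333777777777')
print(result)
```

A backreference is literal: `\1` must see the identical characters the first group matched.
Walking the string: at [0:4] match '1111', group 1 = '1'; at [4:8] match '3333', group 1 = '3'; at [8:17] match '777777777', group 1 = '7'.
Because there's exactly one group, `findall` drops the full match and keeps group 1 from each hit.

['1', '3', '7']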